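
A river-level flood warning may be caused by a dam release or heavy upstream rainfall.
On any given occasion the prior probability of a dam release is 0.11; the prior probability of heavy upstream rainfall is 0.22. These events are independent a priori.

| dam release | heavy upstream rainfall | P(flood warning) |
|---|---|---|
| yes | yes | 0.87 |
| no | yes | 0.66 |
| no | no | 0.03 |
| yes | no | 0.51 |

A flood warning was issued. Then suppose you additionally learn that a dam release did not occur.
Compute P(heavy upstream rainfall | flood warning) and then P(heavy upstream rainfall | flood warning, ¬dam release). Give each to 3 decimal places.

P(heavy upstream rainfall | flood warning) ≈ 0.699; P(heavy upstream rainfall | flood warning, ¬dam release) ≈ 0.861

By total probability over the 4 (dam release, heavy upstream rainfall) configurations:
  P(flood warning) = 0.03·0.89·0.78 + 0.66·0.89·0.22 + 0.51·0.11·0.78 + 0.87·0.11·0.22
        = 0.020826 + 0.129228 + 0.043758 + 0.021054 = 0.214866
The terms with heavy upstream rainfall present sum to 0.150282, so
  P(heavy upstream rainfall | flood warning) = 0.150282 / 0.214866 ≈ 0.699

Now condition on the additional information:
P(flood warning | ¬dam release) = 0.03*0.78 + 0.66*0.22 = 0.023400 + 0.145200 = 0.168600
The heavy upstream rainfall-present share is 0.66*0.22 = 0.145200.
So P(heavy upstream rainfall | flood warning, ¬dam release) = 0.145200/0.168600 ≈ 0.861.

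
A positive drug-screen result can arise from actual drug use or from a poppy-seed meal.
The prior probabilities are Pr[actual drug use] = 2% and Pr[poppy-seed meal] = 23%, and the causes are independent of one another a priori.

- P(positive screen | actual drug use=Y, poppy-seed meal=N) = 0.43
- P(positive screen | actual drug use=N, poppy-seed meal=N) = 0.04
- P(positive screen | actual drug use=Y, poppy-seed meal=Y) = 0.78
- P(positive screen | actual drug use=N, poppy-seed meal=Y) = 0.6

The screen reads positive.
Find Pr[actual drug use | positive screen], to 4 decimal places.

Numerator (weight on configurations with actual drug use): 0.006622 + 0.003588 = 0.010210
Normalizer over all consistent configurations: 0.04*0.98*0.77 + 0.6*0.98*0.23 + 0.43*0.02*0.77 + 0.78*0.02*0.23 = 0.175634
Posterior = 0.010210 / 0.175634 ≈ 0.0581

Pr[actual drug use | positive screen] ≈ 0.0581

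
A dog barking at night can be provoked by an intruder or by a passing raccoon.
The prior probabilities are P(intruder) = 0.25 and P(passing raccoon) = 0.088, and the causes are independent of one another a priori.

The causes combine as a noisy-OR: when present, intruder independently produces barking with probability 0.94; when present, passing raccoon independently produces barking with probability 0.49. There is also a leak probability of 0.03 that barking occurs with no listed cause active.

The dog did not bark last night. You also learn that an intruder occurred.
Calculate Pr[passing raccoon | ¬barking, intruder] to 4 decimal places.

Under noisy-OR, P(barking | causes) = 1 − (1−0.03)·∏(1−qᵢ) over the active causes.
P(¬barking | intruder) = 0.0582×0.912 + 0.029682×0.088 = 0.053078 + 0.002612 = 0.055690
Restricting to configurations with passing raccoon present: 0.029682×0.088 = 0.002612.
Hence the posterior is 0.002612/0.055690 ≈ 0.0469.

Pr[passing raccoon | ¬barking, intruder] ≈ 0.0469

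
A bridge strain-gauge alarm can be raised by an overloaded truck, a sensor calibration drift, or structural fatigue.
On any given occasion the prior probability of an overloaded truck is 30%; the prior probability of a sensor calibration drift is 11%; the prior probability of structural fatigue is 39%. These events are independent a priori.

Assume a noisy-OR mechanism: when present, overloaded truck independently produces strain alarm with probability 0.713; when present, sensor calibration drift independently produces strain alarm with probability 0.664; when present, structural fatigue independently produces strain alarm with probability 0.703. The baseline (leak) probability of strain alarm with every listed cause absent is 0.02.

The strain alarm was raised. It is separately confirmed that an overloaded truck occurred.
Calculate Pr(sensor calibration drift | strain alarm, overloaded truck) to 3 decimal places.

Pr(sensor calibration drift | strain alarm, overloaded truck) ≈ 0.126

Under noisy-OR, P(strain alarm | causes) = 1 − (1−0.02)·∏(1−qᵢ) over the active causes.
P(strain alarm | overloaded truck) = 0.71874·0.89·0.61 + 0.916466·0.89·0.39 + 0.905497·0.11·0.61 + 0.971933·0.11·0.39 = 0.390204 + 0.318105 + 0.060759 + 0.041696 = 0.810764
Of this, 0.102455 comes from 0.060759 + 0.041696 (the sensor calibration drift=true cases).
So P(sensor calibration drift | strain alarm, overloaded truck) = 0.102455/0.810764 ≈ 0.126.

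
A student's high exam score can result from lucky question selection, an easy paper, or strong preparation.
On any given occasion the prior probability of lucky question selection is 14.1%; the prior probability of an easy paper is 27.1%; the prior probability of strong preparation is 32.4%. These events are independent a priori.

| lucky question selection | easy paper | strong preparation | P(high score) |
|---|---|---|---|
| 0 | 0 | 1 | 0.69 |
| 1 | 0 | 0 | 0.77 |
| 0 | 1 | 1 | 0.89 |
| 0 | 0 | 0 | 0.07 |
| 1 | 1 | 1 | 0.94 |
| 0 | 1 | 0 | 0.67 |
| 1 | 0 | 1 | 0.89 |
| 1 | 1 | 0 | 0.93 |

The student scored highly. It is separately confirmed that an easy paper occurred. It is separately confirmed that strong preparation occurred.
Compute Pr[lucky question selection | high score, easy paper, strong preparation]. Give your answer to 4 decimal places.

Pr[lucky question selection | high score, easy paper, strong preparation] ≈ 0.1478

P(high score | easy paper, strong preparation) = 0.89·0.859 + 0.94·0.141 = 0.764510 + 0.132540 = 0.897050
Restricting to configurations with lucky question selection present: 0.94·0.141 = 0.132540.
P(lucky question selection | high score, easy paper, strong preparation) = 0.132540 / 0.897050 ≈ 0.1478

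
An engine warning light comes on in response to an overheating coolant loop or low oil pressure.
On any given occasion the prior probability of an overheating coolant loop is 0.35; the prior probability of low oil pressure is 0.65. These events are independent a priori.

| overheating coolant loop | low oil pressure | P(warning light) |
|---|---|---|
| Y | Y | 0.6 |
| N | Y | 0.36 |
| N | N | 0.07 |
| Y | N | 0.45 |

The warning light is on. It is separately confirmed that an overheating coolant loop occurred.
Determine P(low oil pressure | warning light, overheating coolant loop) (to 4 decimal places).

P(low oil pressure | warning light, overheating coolant loop) ≈ 0.7123

P(warning light | overheating coolant loop) = 0.45·0.35 + 0.6·0.65 = 0.157500 + 0.390000 = 0.547500
The low oil pressure-present share is 0.6·0.65 = 0.390000.
Hence the posterior is 0.390000/0.547500 ≈ 0.7123.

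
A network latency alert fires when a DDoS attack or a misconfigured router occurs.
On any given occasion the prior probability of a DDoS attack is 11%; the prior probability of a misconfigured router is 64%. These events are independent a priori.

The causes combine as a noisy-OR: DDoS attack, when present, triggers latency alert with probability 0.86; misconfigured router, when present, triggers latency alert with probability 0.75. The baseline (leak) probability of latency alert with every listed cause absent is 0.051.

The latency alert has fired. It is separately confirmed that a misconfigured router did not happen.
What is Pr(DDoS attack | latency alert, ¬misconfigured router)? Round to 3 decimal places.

Pr(DDoS attack | latency alert, ¬misconfigured router) ≈ 0.678

Under noisy-OR, P(latency alert | causes) = 1 − (1−0.051)·∏(1−qᵢ) over the active causes.
P(latency alert | ¬misconfigured router) = 0.051·0.89 + 0.86714·0.11 = 0.045390 + 0.095385 = 0.140775
Restricting to configurations with DDoS attack present: 0.86714·0.11 = 0.095385.
Hence the posterior is 0.095385/0.140775 ≈ 0.678.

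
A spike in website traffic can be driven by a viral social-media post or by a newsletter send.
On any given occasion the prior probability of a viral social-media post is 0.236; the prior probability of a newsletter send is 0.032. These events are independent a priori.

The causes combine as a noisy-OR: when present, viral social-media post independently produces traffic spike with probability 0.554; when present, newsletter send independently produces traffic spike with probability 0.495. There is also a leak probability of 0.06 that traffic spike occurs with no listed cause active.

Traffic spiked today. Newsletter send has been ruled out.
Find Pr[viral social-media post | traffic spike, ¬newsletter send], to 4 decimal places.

Under noisy-OR, P(traffic spike | causes) = 1 − (1−0.06)·∏(1−qᵢ) over the active causes.
Sum P(traffic spike|·) weighted by the priors over both values of viral social-media post:
  P(traffic spike | ¬newsletter send) = 0.06*0.764 + 0.58076*0.236
        = 0.045840 + 0.137059 = 0.182899
Keeping only the viral social-media post-present terms gives 0.137059, so
  P(viral social-media post | traffic spike, ¬newsletter send) = 0.137059 / 0.182899 ≈ 0.7494

Pr[viral social-media post | traffic spike, ¬newsletter send] ≈ 0.7494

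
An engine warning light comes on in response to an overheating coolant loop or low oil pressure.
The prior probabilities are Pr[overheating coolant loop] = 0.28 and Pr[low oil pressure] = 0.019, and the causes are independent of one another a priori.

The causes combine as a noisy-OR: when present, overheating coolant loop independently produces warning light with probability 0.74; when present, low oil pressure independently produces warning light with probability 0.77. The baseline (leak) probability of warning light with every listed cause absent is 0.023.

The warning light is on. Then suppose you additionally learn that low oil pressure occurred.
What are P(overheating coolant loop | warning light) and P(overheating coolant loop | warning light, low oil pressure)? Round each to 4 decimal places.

P(overheating coolant loop | warning light) ≈ 0.8866; P(overheating coolant loop | warning light, low oil pressure) ≈ 0.3208

Under noisy-OR, P(warning light | causes) = 1 − (1−0.023)·∏(1−qᵢ) over the active causes.
For the numerator, keep only overheating coolant loop=true terms: 0.204906 + 0.005009 = 0.209915
Normalizer over all consistent configurations: 0.023·0.72·0.981 + 0.77529·0.72·0.019 + 0.74598·0.28·0.981 + 0.941575·0.28·0.019 = 0.236766
Posterior = 0.209915 / 0.236766 ≈ 0.8866

Now condition on the additional information:
Weight on overheating coolant loop=true, given the evidence: 0.941575·0.28 = 0.263641
The normalizing constant is 0.77529·0.72 + 0.941575·0.28 = 0.821850
Posterior = 0.263641 / 0.821850 ≈ 0.3208
This is intercausal reasoning (explaining away): once low oil pressure accounts for the warning light, overheating coolant loop becomes less likely.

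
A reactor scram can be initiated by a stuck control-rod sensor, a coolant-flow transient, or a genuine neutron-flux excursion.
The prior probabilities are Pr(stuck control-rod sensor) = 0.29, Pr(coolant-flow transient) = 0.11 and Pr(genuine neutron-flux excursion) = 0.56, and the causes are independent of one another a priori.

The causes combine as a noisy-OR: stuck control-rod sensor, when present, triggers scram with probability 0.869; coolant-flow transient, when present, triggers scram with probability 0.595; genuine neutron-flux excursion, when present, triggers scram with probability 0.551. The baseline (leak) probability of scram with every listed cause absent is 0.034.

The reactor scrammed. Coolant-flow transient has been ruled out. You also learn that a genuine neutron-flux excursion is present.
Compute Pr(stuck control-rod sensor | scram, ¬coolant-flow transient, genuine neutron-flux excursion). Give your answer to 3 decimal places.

Under noisy-OR, P(scram | causes) = 1 − (1−0.034)·∏(1−qᵢ) over the active causes.
By total probability over both values of stuck control-rod sensor:
  P(scram | ¬coolant-flow transient, genuine neutron-flux excursion) = 0.566266·0.71 + 0.943181·0.29
        = 0.402049 + 0.273522 = 0.675571
Keeping only the stuck control-rod sensor-present terms gives 0.273522, so
  P(stuck control-rod sensor | scram, ¬coolant-flow transient, genuine neutron-flux excursion) = 0.273522 / 0.675571 ≈ 0.405

Pr(stuck control-rod sensor | scram, ¬coolant-flow transient, genuine neutron-flux excursion) ≈ 0.405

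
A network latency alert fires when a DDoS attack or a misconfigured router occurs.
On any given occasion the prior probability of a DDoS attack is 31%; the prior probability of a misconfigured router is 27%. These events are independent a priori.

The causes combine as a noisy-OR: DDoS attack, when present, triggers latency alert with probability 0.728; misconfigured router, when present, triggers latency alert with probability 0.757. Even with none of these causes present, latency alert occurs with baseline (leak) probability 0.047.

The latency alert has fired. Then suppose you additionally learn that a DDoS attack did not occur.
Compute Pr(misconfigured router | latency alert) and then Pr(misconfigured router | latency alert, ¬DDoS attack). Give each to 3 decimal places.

Pr(misconfigured router | latency alert) ≈ 0.537; Pr(misconfigured router | latency alert, ¬DDoS attack) ≈ 0.858

Under noisy-OR, P(latency alert | causes) = 1 − (1−0.047)·∏(1−qᵢ) over the active causes.
By total probability over the 4 (DDoS attack, misconfigured router) configurations:
  P(latency alert) = 0.047·0.69·0.73 + 0.768421·0.69·0.27 + 0.740784·0.31·0.73 + 0.937011·0.31·0.27
        = 0.023674 + 0.143157 + 0.167639 + 0.078428 = 0.412898
Configurations with misconfigured router contribute 0.221585, so
  P(misconfigured router | latency alert) = 0.221585 / 0.412898 ≈ 0.537

Now condition on the additional information:
Numerator (weight on configurations with misconfigured router): 0.768421·0.27 = 0.207474
Denominator P(latency alert | ¬DDoS attack): 0.047·0.73 + 0.768421·0.27 = 0.241784
Posterior = 0.207474 / 0.241784 ≈ 0.858
With DDoS attack excluded, misconfigured router must carry more of the explanatory weight for the latency alert.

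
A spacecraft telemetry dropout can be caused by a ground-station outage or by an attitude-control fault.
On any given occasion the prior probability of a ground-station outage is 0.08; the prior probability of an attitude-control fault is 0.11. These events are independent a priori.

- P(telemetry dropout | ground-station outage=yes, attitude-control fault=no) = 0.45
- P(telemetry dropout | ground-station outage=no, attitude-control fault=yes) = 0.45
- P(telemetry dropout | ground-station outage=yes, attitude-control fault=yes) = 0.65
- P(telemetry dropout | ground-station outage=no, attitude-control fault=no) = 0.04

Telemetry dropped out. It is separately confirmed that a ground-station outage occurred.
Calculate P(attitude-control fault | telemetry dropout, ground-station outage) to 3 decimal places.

P(attitude-control fault | telemetry dropout, ground-station outage) ≈ 0.151

Sum P(telemetry dropout|·) weighted by the priors over both values of attitude-control fault:
  P(telemetry dropout | ground-station outage) = 0.45*0.89 + 0.65*0.11
        = 0.400500 + 0.071500 = 0.472000
Keeping only the attitude-control fault-present terms gives 0.071500, so
  P(attitude-control fault | telemetry dropout, ground-station outage) = 0.071500 / 0.472000 ≈ 0.151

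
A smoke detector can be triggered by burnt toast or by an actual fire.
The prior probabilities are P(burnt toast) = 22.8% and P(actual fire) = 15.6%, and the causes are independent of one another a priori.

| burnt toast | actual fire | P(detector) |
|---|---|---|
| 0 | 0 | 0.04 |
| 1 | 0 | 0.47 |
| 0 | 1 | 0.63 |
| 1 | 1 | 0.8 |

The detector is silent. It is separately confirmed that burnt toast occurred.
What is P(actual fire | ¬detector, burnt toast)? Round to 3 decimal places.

Weight on actual fire=true, given the evidence: 0.2×0.156 = 0.031200
Normalizer over all consistent configurations: 0.53×0.844 + 0.2×0.156 = 0.478520
P(actual fire | ¬detector, burnt toast) = 0.031200/0.478520 ≈ 0.065

P(actual fire | ¬detector, burnt toast) ≈ 0.065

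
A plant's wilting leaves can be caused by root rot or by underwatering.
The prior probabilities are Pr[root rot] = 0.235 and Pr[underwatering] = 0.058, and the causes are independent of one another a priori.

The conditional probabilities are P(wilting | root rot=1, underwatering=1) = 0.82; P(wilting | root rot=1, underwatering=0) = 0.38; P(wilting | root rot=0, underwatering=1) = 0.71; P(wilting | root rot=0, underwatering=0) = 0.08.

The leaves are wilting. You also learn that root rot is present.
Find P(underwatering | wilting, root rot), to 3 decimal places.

P(underwatering | wilting, root rot) ≈ 0.117

P(wilting | root rot) = 0.38·0.942 + 0.82·0.058 = 0.357960 + 0.047560 = 0.405520
Restricting to configurations with underwatering present: 0.82·0.058 = 0.047560.
Hence the posterior is 0.047560/0.405520 ≈ 0.117.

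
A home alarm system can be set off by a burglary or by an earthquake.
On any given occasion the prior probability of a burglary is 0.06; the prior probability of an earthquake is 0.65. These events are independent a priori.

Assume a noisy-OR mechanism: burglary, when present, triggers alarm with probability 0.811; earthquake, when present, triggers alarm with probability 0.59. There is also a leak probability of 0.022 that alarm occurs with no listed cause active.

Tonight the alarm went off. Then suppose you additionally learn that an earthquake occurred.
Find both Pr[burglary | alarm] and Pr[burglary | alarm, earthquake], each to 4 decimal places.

Pr[burglary | alarm] ≈ 0.1247; Pr[burglary | alarm, earthquake] ≈ 0.0897

Under noisy-OR, P(alarm | causes) = 1 − (1−0.022)·∏(1−qᵢ) over the active causes.
Weight on burglary=true, given the evidence: 0.017118 + 0.036044 = 0.053162
Normalizer over all consistent configurations: 0.022*0.94*0.35 + 0.59902*0.94*0.65 + 0.815158*0.06*0.35 + 0.924215*0.06*0.65 = 0.426401
P(burglary | alarm) = 0.053162/0.426401 ≈ 0.1247

Now condition on the additional information:
P(alarm | earthquake) = 0.59902·0.94 + 0.924215·0.06 = 0.563079 + 0.055453 = 0.618532
Of this, 0.055453 comes from 0.924215·0.06 (the burglary=true cases).
So P(burglary | alarm, earthquake) = 0.055453/0.618532 ≈ 0.0897.
Conditioning on earthquake lowers the posterior on burglary: the classic explaining-away effect in a common-effect structure.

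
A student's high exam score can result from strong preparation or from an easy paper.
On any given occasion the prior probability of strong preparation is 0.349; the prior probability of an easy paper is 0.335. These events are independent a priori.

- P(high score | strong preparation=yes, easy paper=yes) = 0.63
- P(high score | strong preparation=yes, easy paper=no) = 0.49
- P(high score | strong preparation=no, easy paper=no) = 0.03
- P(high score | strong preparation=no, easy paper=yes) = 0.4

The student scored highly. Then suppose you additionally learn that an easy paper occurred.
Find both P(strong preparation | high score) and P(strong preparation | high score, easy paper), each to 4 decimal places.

For the numerator, keep only strong preparation=true terms: 0.113722 + 0.073656 = 0.187378
Denominator P(high score): 0.03·0.651·0.665 + 0.4·0.651·0.335 + 0.49·0.349·0.665 + 0.63·0.349·0.335 = 0.287599
Posterior = 0.187378 / 0.287599 ≈ 0.6515

Now also conditioning on easy paper=true:
P(high score | easy paper) = 0.4×0.651 + 0.63×0.349 = 0.260400 + 0.219870 = 0.480270
Restricting to configurations with strong preparation present: 0.63×0.349 = 0.219870.
So P(strong preparation | high score, easy paper) = 0.219870/0.480270 ≈ 0.4578.
— easy paper explains away the evidence for strong preparation.

P(strong preparation | high score) ≈ 0.6515; P(strong preparation | high score, easy paper) ≈ 0.4578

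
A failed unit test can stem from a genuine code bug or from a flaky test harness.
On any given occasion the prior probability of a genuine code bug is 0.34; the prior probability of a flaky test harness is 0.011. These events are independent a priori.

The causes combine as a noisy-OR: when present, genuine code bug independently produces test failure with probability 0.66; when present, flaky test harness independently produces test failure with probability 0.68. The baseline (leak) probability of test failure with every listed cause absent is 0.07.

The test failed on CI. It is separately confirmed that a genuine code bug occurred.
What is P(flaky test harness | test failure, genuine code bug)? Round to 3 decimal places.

P(flaky test harness | test failure, genuine code bug) ≈ 0.014

Under noisy-OR, P(test failure | causes) = 1 − (1−0.07)·∏(1−qᵢ) over the active causes.
Weight on flaky test harness=true, given the evidence: 0.898816*0.011 = 0.009887
The normalizing constant is 0.6838*0.989 + 0.898816*0.011 = 0.686165
Posterior = 0.009887 / 0.686165 ≈ 0.014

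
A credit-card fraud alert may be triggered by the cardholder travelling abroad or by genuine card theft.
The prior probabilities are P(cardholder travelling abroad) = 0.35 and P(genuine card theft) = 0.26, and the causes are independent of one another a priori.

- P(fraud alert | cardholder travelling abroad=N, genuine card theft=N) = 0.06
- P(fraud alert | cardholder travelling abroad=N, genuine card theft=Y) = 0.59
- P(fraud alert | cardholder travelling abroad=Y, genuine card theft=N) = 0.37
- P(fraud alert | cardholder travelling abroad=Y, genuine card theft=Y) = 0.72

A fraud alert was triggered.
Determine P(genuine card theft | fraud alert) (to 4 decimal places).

P(genuine card theft | fraud alert) ≈ 0.5699

P(fraud alert) = 0.06·0.65·0.74 + 0.59·0.65·0.26 + 0.37·0.35·0.74 + 0.72·0.35·0.26 = 0.028860 + 0.099710 + 0.095830 + 0.065520 = 0.289920
The genuine card theft-present share is 0.099710 + 0.065520 = 0.165230.
So P(genuine card theft | fraud alert) = 0.165230/0.289920 ≈ 0.5699.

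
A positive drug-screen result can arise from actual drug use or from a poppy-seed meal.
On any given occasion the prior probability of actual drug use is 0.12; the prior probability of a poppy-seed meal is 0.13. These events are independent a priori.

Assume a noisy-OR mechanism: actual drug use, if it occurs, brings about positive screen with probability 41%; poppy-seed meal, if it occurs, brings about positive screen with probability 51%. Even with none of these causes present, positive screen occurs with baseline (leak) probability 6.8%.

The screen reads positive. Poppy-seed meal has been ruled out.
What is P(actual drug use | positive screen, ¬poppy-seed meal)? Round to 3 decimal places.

P(actual drug use | positive screen, ¬poppy-seed meal) ≈ 0.474

Under noisy-OR, P(positive screen | causes) = 1 − (1−0.068)·∏(1−qᵢ) over the active causes.
Numerator (weight on configurations with actual drug use): 0.45012*0.12 = 0.054014
Denominator P(positive screen | ¬poppy-seed meal): 0.068*0.88 + 0.45012*0.12 = 0.113854
P(actual drug use | positive screen, ¬poppy-seed meal) = 0.054014/0.113854 ≈ 0.474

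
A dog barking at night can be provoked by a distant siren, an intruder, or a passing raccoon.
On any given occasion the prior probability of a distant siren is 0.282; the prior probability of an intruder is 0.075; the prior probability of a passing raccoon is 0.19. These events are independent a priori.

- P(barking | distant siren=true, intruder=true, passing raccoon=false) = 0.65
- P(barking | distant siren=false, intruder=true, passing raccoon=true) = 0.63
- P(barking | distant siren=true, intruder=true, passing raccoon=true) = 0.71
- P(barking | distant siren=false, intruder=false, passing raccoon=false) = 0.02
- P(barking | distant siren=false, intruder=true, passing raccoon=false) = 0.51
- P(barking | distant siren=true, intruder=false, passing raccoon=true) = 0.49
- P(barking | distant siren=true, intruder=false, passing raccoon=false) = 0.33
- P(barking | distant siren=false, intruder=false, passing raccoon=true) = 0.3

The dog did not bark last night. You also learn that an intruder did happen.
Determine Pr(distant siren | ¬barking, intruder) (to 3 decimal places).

P(¬barking | intruder) = 0.49·0.718·0.81 + 0.37·0.718·0.19 + 0.35·0.282·0.81 + 0.29·0.282·0.19 = 0.284974 + 0.050475 + 0.079947 + 0.015538 = 0.430934
Of this, 0.095485 comes from 0.079947 + 0.015538 (the distant siren=true cases).
P(distant siren | ¬barking, intruder) = 0.095485 / 0.430934 ≈ 0.222

Pr(distant siren | ¬barking, intruder) ≈ 0.222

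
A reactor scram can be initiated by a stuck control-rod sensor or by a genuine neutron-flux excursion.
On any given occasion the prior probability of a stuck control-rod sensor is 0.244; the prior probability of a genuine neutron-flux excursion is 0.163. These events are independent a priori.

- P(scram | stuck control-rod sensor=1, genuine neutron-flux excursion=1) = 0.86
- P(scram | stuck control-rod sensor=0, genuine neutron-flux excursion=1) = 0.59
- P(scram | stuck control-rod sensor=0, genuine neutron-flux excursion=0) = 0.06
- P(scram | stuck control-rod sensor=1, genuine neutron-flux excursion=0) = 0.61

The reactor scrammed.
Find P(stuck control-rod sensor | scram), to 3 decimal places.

P(stuck control-rod sensor | scram) ≈ 0.589

Weight on stuck control-rod sensor=true, given the evidence: 0.124579 + 0.034204 = 0.158783
The normalizing constant is 0.06*0.756*0.837 + 0.59*0.756*0.163 + 0.61*0.244*0.837 + 0.86*0.244*0.163 = 0.269454
P(stuck control-rod sensor | scram) = 0.158783/0.269454 ≈ 0.589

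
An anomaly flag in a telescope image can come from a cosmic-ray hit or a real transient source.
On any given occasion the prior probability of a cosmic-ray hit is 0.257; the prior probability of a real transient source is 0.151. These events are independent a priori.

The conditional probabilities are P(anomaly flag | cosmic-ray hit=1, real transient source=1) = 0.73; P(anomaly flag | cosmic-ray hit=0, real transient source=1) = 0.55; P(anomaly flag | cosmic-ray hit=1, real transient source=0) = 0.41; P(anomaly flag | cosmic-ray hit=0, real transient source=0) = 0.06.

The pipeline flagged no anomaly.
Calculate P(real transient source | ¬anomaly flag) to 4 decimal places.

P(real transient source | ¬anomaly flag) ≈ 0.0779

Weight on real transient source=true, given the evidence: 0.050487 + 0.010478 = 0.060965
Normalizer over all consistent configurations: 0.94×0.743×0.849 + 0.45×0.743×0.151 + 0.59×0.257×0.849 + 0.27×0.257×0.151 = 0.782658
P(real transient source | ¬anomaly flag) = 0.060965/0.782658 ≈ 0.0779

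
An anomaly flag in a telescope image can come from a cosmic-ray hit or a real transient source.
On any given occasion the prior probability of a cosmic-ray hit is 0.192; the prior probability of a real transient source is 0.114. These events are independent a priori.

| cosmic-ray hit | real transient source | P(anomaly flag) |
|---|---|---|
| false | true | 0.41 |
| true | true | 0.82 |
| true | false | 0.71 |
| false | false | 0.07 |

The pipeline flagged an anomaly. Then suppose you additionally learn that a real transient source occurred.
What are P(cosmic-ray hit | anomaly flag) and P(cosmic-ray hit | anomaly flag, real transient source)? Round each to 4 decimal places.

P(cosmic-ray hit | anomaly flag) ≈ 0.6122; P(cosmic-ray hit | anomaly flag, real transient source) ≈ 0.3221

P(anomaly flag) = 0.07·0.808·0.886 + 0.41·0.808·0.114 + 0.71·0.192·0.886 + 0.82·0.192·0.114 = 0.050112 + 0.037766 + 0.120780 + 0.017948 = 0.226606
Restricting to configurations with cosmic-ray hit present: 0.120780 + 0.017948 = 0.138728.
Hence the posterior is 0.138728/0.226606 ≈ 0.6122.

Now condition on the additional information:
Weight on cosmic-ray hit=true, given the evidence: 0.82×0.192 = 0.157440
Denominator P(anomaly flag | real transient source): 0.41×0.808 + 0.82×0.192 = 0.488720
Posterior = 0.157440 / 0.488720 ≈ 0.3221
This is intercausal reasoning (explaining away): once real transient source accounts for the anomaly flag, cosmic-ray hit becomes less likely.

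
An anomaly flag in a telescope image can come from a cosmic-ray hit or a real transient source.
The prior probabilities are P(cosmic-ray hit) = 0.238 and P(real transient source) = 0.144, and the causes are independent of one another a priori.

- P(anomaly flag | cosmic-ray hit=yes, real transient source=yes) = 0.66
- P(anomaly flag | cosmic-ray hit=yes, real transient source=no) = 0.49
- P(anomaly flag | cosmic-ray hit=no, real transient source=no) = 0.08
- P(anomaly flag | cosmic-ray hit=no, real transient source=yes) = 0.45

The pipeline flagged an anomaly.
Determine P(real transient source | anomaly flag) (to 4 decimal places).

P(real transient source | anomaly flag) ≈ 0.3214

Numerator (weight on configurations with real transient source): 0.049378 + 0.022620 = 0.071998
Normalizer over all consistent configurations: 0.08×0.762×0.856 + 0.45×0.762×0.144 + 0.49×0.238×0.856 + 0.66×0.238×0.144 = 0.224007
Posterior = 0.071998 / 0.224007 ≈ 0.3214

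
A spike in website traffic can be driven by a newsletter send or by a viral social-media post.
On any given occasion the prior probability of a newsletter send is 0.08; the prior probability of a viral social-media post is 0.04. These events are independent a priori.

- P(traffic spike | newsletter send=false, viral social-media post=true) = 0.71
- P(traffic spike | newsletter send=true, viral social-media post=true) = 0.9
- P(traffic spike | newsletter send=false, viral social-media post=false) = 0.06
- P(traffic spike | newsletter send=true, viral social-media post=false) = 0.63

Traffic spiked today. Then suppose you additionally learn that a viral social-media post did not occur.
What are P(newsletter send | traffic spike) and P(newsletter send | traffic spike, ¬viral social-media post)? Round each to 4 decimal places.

P(newsletter send | traffic spike) ≈ 0.3932; P(newsletter send | traffic spike, ¬viral social-media post) ≈ 0.4773

Numerator (weight on configurations with newsletter send): 0.048384 + 0.002880 = 0.051264
Normalizer over all consistent configurations: 0.06*0.92*0.96 + 0.71*0.92*0.04 + 0.63*0.08*0.96 + 0.9*0.08*0.04 = 0.130384
P(newsletter send | traffic spike) = 0.051264/0.130384 ≈ 0.3932

Now also conditioning on viral social-media post≠true:
P(traffic spike | ¬viral social-media post) = 0.06×0.92 + 0.63×0.08 = 0.055200 + 0.050400 = 0.105600
Restricting to configurations with newsletter send present: 0.63×0.08 = 0.050400.
Hence the posterior is 0.050400/0.105600 ≈ 0.4773.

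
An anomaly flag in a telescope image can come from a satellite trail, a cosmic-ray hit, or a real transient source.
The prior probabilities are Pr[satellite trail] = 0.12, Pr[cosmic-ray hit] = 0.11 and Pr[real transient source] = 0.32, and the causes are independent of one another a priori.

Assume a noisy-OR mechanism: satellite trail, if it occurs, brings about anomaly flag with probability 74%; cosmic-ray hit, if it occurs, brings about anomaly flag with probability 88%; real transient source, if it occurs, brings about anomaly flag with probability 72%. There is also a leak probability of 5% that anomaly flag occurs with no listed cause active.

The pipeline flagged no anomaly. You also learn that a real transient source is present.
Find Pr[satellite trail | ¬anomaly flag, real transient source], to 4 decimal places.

Pr[satellite trail | ¬anomaly flag, real transient source] ≈ 0.0342

Under noisy-OR, P(anomaly flag | causes) = 1 − (1−0.05)·∏(1−qᵢ) over the active causes.
By total probability over the 4 (satellite trail, cosmic-ray hit) configurations:
  P(¬anomaly flag | real transient source) = 0.266×0.88×0.89 + 0.03192×0.88×0.11 + 0.06916×0.12×0.89 + 0.008299×0.12×0.11
        = 0.208331 + 0.003090 + 0.007386 + 0.000110 = 0.218917
Keeping only the satellite trail-present terms gives 0.007496, so
  P(satellite trail | ¬anomaly flag, real transient source) = 0.007496 / 0.218917 ≈ 0.0342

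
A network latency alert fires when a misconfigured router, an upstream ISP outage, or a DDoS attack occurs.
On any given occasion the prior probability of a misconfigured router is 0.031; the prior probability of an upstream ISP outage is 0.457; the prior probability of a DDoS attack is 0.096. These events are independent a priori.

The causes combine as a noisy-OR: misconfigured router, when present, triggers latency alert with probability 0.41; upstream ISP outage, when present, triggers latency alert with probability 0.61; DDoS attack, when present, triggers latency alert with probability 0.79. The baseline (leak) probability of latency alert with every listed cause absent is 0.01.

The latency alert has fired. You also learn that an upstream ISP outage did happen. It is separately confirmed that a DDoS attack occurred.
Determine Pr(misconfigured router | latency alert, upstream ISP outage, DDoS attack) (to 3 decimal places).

Under noisy-OR, P(latency alert | causes) = 1 − (1−0.01)·∏(1−qᵢ) over the active causes.
Numerator (weight on configurations with misconfigured router): 0.952162*0.031 = 0.029517
Denominator P(latency alert | upstream ISP outage, DDoS attack): 0.918919*0.969 + 0.952162*0.031 = 0.919950
Posterior = 0.029517 / 0.919950 ≈ 0.032

Pr(misconfigured router | latency alert, upstream ISP outage, DDoS attack) ≈ 0.032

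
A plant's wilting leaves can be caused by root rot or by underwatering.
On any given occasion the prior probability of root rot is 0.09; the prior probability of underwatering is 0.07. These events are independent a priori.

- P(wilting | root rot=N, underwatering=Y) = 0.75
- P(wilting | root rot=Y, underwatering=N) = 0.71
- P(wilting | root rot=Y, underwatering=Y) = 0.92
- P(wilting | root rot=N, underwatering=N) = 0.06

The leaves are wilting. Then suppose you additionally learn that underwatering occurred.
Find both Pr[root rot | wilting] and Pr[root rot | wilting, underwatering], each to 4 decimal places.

P(wilting) = 0.06×0.91×0.93 + 0.75×0.91×0.07 + 0.71×0.09×0.93 + 0.92×0.09×0.07 = 0.050778 + 0.047775 + 0.059427 + 0.005796 = 0.163776
Restricting to configurations with root rot present: 0.059427 + 0.005796 = 0.065223.
So P(root rot | wilting) = 0.065223/0.163776 ≈ 0.3982.

Now also conditioning on underwatering=true:
Weight on root rot=true, given the evidence: 0.92×0.09 = 0.082800
Denominator P(wilting | underwatering): 0.75×0.91 + 0.92×0.09 = 0.765300
Posterior = 0.082800 / 0.765300 ≈ 0.1082

Pr[root rot | wilting] ≈ 0.3982; Pr[root rot | wilting, underwatering] ≈ 0.1082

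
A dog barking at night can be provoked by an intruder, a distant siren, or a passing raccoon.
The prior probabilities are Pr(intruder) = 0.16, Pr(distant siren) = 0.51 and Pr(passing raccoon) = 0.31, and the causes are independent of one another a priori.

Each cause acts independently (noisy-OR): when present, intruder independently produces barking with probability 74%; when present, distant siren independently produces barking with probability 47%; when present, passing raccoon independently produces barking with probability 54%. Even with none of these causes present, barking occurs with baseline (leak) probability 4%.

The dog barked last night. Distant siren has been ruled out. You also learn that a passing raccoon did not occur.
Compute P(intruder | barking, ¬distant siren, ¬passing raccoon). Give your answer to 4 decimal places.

Under noisy-OR, P(barking | causes) = 1 − (1−0.04)·∏(1−qᵢ) over the active causes.
By total probability over both values of intruder:
  P(barking | ¬distant siren, ¬passing raccoon) = 0.04×0.84 + 0.7504×0.16
        = 0.033600 + 0.120064 = 0.153664
The terms with intruder present sum to 0.120064, so
  P(intruder | barking, ¬distant siren, ¬passing raccoon) = 0.120064 / 0.153664 ≈ 0.7813

P(intruder | barking, ¬distant siren, ¬passing raccoon) ≈ 0.7813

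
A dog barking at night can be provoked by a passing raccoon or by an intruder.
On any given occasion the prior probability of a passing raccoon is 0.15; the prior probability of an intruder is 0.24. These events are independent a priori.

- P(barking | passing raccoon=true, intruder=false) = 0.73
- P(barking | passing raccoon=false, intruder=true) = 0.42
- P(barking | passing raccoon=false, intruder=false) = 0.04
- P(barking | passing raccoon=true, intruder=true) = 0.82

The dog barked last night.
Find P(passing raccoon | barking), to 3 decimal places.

P(passing raccoon | barking) ≈ 0.503

P(barking) = 0.04×0.85×0.76 + 0.42×0.85×0.24 + 0.73×0.15×0.76 + 0.82×0.15×0.24 = 0.025840 + 0.085680 + 0.083220 + 0.029520 = 0.224260
The passing raccoon-present share is 0.083220 + 0.029520 = 0.112740.
So P(passing raccoon | barking) = 0.112740/0.224260 ≈ 0.503.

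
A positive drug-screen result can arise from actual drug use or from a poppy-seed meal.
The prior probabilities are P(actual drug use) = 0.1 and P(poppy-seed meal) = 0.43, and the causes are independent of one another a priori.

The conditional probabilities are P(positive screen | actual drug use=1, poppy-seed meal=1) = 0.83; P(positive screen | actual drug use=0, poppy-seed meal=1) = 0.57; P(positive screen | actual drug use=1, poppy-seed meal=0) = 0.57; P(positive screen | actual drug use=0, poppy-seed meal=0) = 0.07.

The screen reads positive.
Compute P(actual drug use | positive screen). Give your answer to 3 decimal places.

Sum P(positive screen|·) weighted by the priors over the 4 (actual drug use, poppy-seed meal) configurations:
  P(positive screen) = 0.07×0.9×0.57 + 0.57×0.9×0.43 + 0.57×0.1×0.57 + 0.83×0.1×0.43
        = 0.035910 + 0.220590 + 0.032490 + 0.035690 = 0.324680
The terms with actual drug use present sum to 0.068180, so
  P(actual drug use | positive screen) = 0.068180 / 0.324680 ≈ 0.210

P(actual drug use | positive screen) ≈ 0.210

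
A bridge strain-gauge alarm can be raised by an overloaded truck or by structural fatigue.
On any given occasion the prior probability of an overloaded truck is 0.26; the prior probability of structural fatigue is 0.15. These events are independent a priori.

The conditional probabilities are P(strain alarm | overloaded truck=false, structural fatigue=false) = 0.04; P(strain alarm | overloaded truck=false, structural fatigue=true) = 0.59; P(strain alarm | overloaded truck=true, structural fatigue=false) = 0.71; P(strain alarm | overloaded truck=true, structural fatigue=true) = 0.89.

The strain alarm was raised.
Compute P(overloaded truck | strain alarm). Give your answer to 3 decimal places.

Weight on overloaded truck=true, given the evidence: 0.156910 + 0.034710 = 0.191620
Normalizer over all consistent configurations: 0.04×0.74×0.85 + 0.59×0.74×0.15 + 0.71×0.26×0.85 + 0.89×0.26×0.15 = 0.282270
Posterior = 0.191620 / 0.282270 ≈ 0.679

P(overloaded truck | strain alarm) ≈ 0.679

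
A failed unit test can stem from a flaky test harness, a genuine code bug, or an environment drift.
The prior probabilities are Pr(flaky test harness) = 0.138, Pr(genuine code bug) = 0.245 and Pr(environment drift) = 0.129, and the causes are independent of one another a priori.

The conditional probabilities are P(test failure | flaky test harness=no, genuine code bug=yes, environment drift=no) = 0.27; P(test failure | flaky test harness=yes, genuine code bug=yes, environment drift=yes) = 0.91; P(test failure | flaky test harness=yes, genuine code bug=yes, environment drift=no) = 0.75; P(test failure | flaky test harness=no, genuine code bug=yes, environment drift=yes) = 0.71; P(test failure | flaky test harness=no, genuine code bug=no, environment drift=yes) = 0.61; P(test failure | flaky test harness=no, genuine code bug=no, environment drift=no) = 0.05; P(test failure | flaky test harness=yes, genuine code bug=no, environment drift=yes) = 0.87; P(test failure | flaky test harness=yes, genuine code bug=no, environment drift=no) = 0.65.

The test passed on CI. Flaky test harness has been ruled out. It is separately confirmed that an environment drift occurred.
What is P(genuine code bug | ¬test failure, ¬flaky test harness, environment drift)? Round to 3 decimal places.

P(genuine code bug | ¬test failure, ¬flaky test harness, environment drift) ≈ 0.194

Enumerate both values of genuine code bug and weight by the priors:
  P(¬test failure | ¬flaky test harness, environment drift) = 0.39×0.755 + 0.29×0.245
        = 0.294450 + 0.071050 = 0.365500
The terms with genuine code bug present sum to 0.071050, so
  P(genuine code bug | ¬test failure, ¬flaky test harness, environment drift) = 0.071050 / 0.365500 ≈ 0.194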